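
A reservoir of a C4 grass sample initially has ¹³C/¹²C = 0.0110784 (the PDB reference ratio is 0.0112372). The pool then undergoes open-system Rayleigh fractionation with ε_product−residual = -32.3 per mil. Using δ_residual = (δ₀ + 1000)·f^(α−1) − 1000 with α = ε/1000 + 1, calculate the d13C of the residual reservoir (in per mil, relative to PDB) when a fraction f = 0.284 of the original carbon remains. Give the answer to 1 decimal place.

26.8 per mil

δ₀ = (0.0110784/0.0112372 − 1)×1000 = (0.985868 − 1)×1000 = -14.132 per mil
α − 1 = ε/1000 = -0.0323
f^(α−1) = 0.284^(-0.0323) = 1.041497
δ_res = (-14.132 + 1000) × 1.041497 − 1000 = 1026.778 − 1000 = 26.78 per mil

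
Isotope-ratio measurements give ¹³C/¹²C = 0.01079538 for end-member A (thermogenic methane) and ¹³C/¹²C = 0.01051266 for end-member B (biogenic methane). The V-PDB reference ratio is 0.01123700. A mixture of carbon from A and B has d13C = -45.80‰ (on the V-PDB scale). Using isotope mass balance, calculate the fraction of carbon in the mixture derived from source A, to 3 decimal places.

0.742

δ_A = (0.01079538/0.01123700 − 1)×1000 = (0.960699 − 1)×1000 = -39.301‰
δ_B = (0.01051266/0.01123700 − 1)×1000 = (0.935540 − 1)×1000 = -64.460‰
f_A = (δ_mix − δ_B)/(δ_A − δ_B) = (-45.80 − (-64.460))/(-39.301 − (-64.460))
f_A = 18.660 / 25.160 = 0.7417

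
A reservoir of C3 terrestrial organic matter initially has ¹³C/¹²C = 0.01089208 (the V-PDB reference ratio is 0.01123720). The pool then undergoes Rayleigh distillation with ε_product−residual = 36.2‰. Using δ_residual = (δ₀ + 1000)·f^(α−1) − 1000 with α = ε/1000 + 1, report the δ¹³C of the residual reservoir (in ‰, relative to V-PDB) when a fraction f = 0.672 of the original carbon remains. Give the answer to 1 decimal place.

δ₀ = (0.01089208/0.01123720 − 1)×1000 = (0.969288 − 1)×1000 = -30.712‰
α − 1 = ε/1000 = 0.0362
f^(α−1) = 0.672^(0.0362) = 0.985714
δ_res = (-30.712 + 1000) × 0.985714 − 1000 = 955.440 − 1000 = -44.56‰

-44.6‰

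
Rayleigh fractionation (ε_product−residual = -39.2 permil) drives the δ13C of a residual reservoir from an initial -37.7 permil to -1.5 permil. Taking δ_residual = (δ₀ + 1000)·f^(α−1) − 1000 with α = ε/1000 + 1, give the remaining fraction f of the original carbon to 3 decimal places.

0.390

α − 1 = ε/1000 = -0.0392
(δ_res + 1000)/(δ₀ + 1000) = (-1.5 + 1000)/(-37.7 + 1000) = 998.5/962.3 = 1.037618
f = 1.037618^(1/-0.0392) = exp(ln(1.037618)/-0.0392) = exp(0.03693/-0.0392)
f = exp(-0.9420) = 0.3898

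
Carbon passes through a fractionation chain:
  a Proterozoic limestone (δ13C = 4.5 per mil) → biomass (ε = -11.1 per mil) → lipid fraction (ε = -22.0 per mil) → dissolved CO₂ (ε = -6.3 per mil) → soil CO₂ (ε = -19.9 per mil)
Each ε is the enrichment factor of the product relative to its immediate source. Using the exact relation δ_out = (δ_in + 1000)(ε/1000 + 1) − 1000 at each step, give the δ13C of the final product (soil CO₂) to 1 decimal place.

-53.8 per mil

step 1: δ = (4.50 + 1000)·(-11.1/1000 + 1) − 1000 = -6.65 per mil
step 2: δ = (-6.65 + 1000)·(-22.0/1000 + 1) − 1000 = -28.50 per mil
step 3: δ = (-28.50 + 1000)·(-6.3/1000 + 1) − 1000 = -34.62 per mil
step 4: δ = (-34.62 + 1000)·(-19.9/1000 + 1) − 1000 = -53.84 per mil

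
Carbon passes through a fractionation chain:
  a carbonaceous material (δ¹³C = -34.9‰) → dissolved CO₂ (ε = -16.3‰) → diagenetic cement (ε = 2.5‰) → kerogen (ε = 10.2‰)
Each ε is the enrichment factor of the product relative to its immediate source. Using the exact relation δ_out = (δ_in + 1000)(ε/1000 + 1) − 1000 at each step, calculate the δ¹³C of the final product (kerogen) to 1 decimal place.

step 1: δ = (-34.90 + 1000)·(-16.3/1000 + 1) − 1000 = -50.63‰
step 2: δ = (-50.63 + 1000)·(2.5/1000 + 1) − 1000 = -48.26‰
step 3: δ = (-48.26 + 1000)·(10.2/1000 + 1) − 1000 = -38.55‰

-38.5‰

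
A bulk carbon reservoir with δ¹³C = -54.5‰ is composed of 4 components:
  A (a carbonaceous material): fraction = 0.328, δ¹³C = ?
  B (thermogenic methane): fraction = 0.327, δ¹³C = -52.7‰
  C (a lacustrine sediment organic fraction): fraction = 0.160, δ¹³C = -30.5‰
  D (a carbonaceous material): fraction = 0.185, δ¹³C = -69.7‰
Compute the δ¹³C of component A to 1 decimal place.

Isotope mass balance: δ_bulk = Σ fᵢ·δᵢ.
-54.5 = 0.328×δ_A + 0.327×(-52.7) + 0.160×(-30.5) + 0.185×(-69.7)
0.328·δ_A = -54.5 − (-35.007) = -19.493
δ_A = -19.493 / 0.328 = -59.43‰

-59.4‰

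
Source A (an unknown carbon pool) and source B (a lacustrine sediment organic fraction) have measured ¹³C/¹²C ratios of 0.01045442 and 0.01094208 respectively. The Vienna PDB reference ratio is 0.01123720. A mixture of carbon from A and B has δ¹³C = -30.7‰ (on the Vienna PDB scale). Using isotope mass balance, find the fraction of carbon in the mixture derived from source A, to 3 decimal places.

δ_A = (0.01045442/0.01123720 − 1)×1000 = (0.930340 − 1)×1000 = -69.660‰
δ_B = (0.01094208/0.01123720 − 1)×1000 = (0.973737 − 1)×1000 = -26.263‰
f_A = (δ_mix − δ_B)/(δ_A − δ_B) = (-30.7 − (-26.263))/(-69.660 − (-26.263))
f_A = -4.437 / -43.397 = 0.1022

0.102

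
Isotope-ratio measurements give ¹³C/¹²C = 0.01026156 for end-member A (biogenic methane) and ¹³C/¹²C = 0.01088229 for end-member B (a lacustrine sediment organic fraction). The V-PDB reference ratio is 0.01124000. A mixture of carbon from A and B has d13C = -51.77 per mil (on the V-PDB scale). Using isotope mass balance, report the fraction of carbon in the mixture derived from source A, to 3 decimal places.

δ_A = (0.01026156/0.01124000 − 1)×1000 = (0.912950 − 1)×1000 = -87.050 per mil
δ_B = (0.01088229/0.01124000 − 1)×1000 = (0.968175 − 1)×1000 = -31.825 per mil
f_A = (δ_mix − δ_B)/(δ_A − δ_B) = (-51.77 − (-31.825))/(-87.050 − (-31.825))
f_A = -19.945 / -55.225 = 0.3612

0.361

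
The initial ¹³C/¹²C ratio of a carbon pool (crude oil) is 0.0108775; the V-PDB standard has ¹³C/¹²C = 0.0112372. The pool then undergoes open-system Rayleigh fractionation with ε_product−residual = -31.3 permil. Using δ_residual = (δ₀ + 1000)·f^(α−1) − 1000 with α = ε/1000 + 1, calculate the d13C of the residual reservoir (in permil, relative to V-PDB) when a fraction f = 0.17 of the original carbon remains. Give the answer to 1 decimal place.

23.2 permil

δ₀ = (0.0108775/0.0112372 − 1)×1000 = (0.967990 − 1)×1000 = -32.010 permil
α − 1 = ε/1000 = -0.0313
f^(α−1) = 0.17^(-0.0313) = 1.057029
δ_res = (-32.010 + 1000) × 1.057029 − 1000 = 1023.194 − 1000 = 23.19 permil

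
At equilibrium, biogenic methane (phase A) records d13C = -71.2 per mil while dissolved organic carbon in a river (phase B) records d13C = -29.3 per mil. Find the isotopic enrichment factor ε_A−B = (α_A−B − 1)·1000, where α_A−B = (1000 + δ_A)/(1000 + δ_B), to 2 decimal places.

-43.16 per mil

α_A−B = (1000 + -71.2) / (1000 + -29.3) = 928.8 / 970.7 = 0.956835
ε_A−B = (0.956835 − 1) × 1000 = -43.165 per mil
(The approximation ε ≈ δ_A − δ_B would give -41.9 per mil.)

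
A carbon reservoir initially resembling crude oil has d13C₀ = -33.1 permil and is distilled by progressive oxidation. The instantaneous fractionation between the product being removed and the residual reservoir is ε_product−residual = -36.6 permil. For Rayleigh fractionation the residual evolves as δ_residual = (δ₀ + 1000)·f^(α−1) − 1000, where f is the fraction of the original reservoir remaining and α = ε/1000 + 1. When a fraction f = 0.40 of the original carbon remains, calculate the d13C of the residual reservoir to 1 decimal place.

-0.1 permil

Rayleigh residual: δ_res = (δ₀ + 1000)·f^(α−1) − 1000
α = ε/1000 + 1 = 0.96340, so α − 1 = -0.03660
f^(α−1) = 0.40^(-0.03660) = 1.034105
δ_res = (-33.1 + 1000) × 1.034105 − 1000 = 999.876 − 1000 = -0.12 permil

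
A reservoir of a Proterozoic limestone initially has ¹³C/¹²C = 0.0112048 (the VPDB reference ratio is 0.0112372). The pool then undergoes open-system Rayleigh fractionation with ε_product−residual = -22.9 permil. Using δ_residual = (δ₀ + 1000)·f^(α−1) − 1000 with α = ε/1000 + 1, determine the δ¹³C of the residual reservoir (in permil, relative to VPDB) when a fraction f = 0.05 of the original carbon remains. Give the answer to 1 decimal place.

δ₀ = (0.0112048/0.0112372 − 1)×1000 = (0.997117 − 1)×1000 = -2.883 permil
α − 1 = ε/1000 = -0.0229
f^(α−1) = 0.05^(-0.0229) = 1.071010
δ_res = (-2.883 + 1000) × 1.071010 − 1000 = 1067.922 − 1000 = 67.92 permil

67.9 permil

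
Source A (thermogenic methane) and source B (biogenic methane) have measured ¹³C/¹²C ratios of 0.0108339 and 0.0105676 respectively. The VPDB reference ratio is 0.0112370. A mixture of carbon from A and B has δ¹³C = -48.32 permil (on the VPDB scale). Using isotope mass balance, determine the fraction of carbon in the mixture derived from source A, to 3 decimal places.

δ_A = (0.0108339/0.0112370 − 1)×1000 = (0.964127 − 1)×1000 = -35.873 permil
δ_B = (0.0105676/0.0112370 − 1)×1000 = (0.940429 − 1)×1000 = -59.571 permil
f_A = (δ_mix − δ_B)/(δ_A − δ_B) = (-48.32 − (-59.571))/(-35.873 − (-59.571))
f_A = 11.251 / 23.698 = 0.4748

0.475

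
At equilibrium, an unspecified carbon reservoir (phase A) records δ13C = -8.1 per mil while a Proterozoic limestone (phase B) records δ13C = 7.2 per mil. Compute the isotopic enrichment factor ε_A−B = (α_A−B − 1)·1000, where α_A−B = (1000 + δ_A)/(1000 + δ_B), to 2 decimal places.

α_A−B = (1000 + -8.1) / (1000 + 7.2) = 991.9 / 1007.2 = 0.984809
ε_A−B = (0.984809 − 1) × 1000 = -15.191 per mil
(The approximation ε ≈ δ_A − δ_B would give -15.3 per mil.)

-15.19 per mil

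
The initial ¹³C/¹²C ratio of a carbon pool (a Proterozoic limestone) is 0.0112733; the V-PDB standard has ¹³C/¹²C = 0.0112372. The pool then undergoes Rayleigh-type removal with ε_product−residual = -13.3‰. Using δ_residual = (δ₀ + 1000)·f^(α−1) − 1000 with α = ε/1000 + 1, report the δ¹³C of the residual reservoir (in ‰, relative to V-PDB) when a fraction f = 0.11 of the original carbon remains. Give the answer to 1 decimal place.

δ₀ = (0.0112733/0.0112372 − 1)×1000 = (1.003213 − 1)×1000 = 3.213‰
α − 1 = ε/1000 = -0.0133
f^(α−1) = 0.11^(-0.0133) = 1.029792
δ_res = (3.213 + 1000) × 1.029792 − 1000 = 1033.100 − 1000 = 33.10‰

33.1‰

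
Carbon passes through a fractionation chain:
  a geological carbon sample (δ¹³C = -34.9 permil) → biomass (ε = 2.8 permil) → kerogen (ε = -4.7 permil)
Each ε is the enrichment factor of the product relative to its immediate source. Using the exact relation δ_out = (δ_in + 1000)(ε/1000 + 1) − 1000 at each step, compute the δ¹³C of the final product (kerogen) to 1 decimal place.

step 1: δ = (-34.90 + 1000)·(2.8/1000 + 1) − 1000 = -32.20 permil
step 2: δ = (-32.20 + 1000)·(-4.7/1000 + 1) − 1000 = -36.75 permil

-36.7 permil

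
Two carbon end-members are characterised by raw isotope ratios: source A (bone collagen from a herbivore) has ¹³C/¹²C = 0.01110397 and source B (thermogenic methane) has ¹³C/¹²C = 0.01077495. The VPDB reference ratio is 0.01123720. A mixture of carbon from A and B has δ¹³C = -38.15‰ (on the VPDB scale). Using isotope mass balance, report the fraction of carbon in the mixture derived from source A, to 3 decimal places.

δ_A = (0.01110397/0.01123720 − 1)×1000 = (0.988144 − 1)×1000 = -11.856‰
δ_B = (0.01077495/0.01123720 − 1)×1000 = (0.958864 − 1)×1000 = -41.136‰
f_A = (δ_mix − δ_B)/(δ_A − δ_B) = (-38.15 − (-41.136))/(-11.856 − (-41.136))
f_A = 2.986 / 29.280 = 0.1020

0.102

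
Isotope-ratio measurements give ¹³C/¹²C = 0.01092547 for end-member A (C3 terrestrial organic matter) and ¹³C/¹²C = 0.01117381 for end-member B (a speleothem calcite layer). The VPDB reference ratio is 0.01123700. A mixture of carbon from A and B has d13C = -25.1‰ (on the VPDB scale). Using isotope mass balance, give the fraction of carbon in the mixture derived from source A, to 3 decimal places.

0.881

δ_A = (0.01092547/0.01123700 − 1)×1000 = (0.972276 − 1)×1000 = -27.724‰
δ_B = (0.01117381/0.01123700 − 1)×1000 = (0.994377 − 1)×1000 = -5.623‰
f_A = (δ_mix − δ_B)/(δ_A − δ_B) = (-25.1 − (-5.623))/(-27.724 − (-5.623))
f_A = -19.477 / -22.100 = 0.8813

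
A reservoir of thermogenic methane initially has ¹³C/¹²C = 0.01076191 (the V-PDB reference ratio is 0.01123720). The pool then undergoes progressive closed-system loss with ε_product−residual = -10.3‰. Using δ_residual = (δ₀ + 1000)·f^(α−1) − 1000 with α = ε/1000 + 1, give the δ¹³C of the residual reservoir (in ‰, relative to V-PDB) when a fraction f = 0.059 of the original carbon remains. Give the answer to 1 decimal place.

-14.0‰

δ₀ = (0.01076191/0.01123720 − 1)×1000 = (0.957704 − 1)×1000 = -42.296‰
α − 1 = ε/1000 = -0.0103
f^(α−1) = 0.059^(-0.0103) = 1.029580
δ_res = (-42.296 + 1000) × 1.029580 − 1000 = 986.033 − 1000 = -13.97‰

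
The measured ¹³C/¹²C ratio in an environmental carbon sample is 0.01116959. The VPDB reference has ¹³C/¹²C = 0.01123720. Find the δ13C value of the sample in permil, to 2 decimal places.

-6.02 permil

δ13C = (R_sample / R_standard − 1) × 1000
R_sample / R_standard = 0.01116959 / 0.01123720 = 0.993983
δ13C = (0.993983 − 1) × 1000 = -6.017 permil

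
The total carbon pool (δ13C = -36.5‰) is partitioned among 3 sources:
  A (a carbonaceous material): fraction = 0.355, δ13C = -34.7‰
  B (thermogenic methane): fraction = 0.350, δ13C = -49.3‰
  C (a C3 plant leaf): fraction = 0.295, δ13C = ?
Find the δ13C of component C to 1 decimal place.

Isotope mass balance: δ_bulk = Σ fᵢ·δᵢ.
-36.5 = 0.355×(-34.7) + 0.350×(-49.3) + 0.295×δ_C
0.295·δ_C = -36.5 − (-29.573) = -6.927
δ_C = -6.927 / 0.295 = -23.48‰

-23.5‰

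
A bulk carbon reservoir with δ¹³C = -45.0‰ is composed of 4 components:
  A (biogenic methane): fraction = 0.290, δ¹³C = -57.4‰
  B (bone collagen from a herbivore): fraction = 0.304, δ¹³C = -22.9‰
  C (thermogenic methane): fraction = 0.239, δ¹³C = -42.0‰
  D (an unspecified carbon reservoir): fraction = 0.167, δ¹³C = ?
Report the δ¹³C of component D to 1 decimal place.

-68.0‰

Isotope mass balance: δ_bulk = Σ fᵢ·δᵢ.
-45.0 = 0.290×(-57.4) + 0.304×(-22.9) + 0.239×(-42.0) + 0.167×δ_D
0.167·δ_D = -45.0 − (-33.646) = -11.354
δ_D = -11.354 / 0.167 = -67.99‰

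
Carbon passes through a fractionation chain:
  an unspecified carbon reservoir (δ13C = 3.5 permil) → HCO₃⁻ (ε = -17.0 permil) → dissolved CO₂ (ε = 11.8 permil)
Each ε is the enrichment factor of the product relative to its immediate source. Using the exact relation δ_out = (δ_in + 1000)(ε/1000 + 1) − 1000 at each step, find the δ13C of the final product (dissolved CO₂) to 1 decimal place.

step 1: δ = (3.50 + 1000)·(-17.0/1000 + 1) − 1000 = -13.56 permil
step 2: δ = (-13.56 + 1000)·(11.8/1000 + 1) − 1000 = -1.92 permil

-1.9 permil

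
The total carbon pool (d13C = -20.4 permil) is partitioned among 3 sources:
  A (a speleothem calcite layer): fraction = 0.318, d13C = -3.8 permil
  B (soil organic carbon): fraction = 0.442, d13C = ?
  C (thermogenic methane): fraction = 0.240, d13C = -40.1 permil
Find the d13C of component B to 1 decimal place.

-21.6 permil

Isotope mass balance: δ_bulk = Σ fᵢ·δᵢ.
-20.4 = 0.318×(-3.8) + 0.442×δ_B + 0.240×(-40.1)
0.442·δ_B = -20.4 − (-10.832) = -9.568
δ_B = -9.568 / 0.442 = -21.65 permil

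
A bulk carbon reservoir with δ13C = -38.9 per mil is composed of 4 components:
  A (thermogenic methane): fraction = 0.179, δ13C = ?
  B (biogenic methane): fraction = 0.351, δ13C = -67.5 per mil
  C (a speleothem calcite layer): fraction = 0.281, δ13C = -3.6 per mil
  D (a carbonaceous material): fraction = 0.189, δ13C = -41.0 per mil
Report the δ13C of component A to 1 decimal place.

Isotope mass balance: δ_bulk = Σ fᵢ·δᵢ.
-38.9 = 0.179×δ_A + 0.351×(-67.5) + 0.281×(-3.6) + 0.189×(-41.0)
0.179·δ_A = -38.9 − (-32.453) = -6.447
δ_A = -6.447 / 0.179 = -36.02 per mil

-36.0 per mil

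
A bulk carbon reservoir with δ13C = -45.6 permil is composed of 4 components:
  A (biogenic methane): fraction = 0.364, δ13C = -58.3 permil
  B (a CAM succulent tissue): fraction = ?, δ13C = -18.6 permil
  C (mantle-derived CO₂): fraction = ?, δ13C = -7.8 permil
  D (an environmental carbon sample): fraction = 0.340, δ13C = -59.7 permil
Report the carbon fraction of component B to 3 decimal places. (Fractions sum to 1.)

0.164

Let f_B and f_C be the unknown fractions; fractions sum to 1 so f_B + f_C = 0.296.
Mass balance: Σ fᵢ·δᵢ = δ_bulk ⇒ f_B·(-18.6) + f_C·(-7.8) = -45.6 − (-41.519) = -4.081
Substitute f_C = 0.296 − f_B:
f_B·(-18.6 − -7.8) = -4.081 − 0.296×(-7.8) = -1.772
f_B = -1.772 / -10.8 = 0.1641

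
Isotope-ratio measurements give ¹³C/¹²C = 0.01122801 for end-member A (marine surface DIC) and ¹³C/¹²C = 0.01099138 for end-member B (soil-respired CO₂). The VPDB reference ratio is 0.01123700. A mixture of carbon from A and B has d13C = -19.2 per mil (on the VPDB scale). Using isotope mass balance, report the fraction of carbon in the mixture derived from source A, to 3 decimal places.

δ_A = (0.01122801/0.01123700 − 1)×1000 = (0.999200 − 1)×1000 = -0.800 per mil
δ_B = (0.01099138/0.01123700 − 1)×1000 = (0.978142 − 1)×1000 = -21.858 per mil
f_A = (δ_mix − δ_B)/(δ_A − δ_B) = (-19.2 − (-21.858))/(-0.800 − (-21.858))
f_A = 2.658 / 21.058 = 0.1262

0.126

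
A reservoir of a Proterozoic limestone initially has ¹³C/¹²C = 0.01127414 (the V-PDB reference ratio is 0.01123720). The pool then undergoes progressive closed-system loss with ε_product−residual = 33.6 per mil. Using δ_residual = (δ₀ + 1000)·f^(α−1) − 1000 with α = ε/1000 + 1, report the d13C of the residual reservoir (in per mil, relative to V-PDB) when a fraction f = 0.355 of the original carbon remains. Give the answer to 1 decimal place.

δ₀ = (0.01127414/0.01123720 − 1)×1000 = (1.003287 − 1)×1000 = 3.287 per mil
α − 1 = ε/1000 = 0.0336
f^(α−1) = 0.355^(0.0336) = 0.965801
δ_res = (3.287 + 1000) × 0.965801 − 1000 = 968.976 − 1000 = -31.02 per mil

-31.0 per mil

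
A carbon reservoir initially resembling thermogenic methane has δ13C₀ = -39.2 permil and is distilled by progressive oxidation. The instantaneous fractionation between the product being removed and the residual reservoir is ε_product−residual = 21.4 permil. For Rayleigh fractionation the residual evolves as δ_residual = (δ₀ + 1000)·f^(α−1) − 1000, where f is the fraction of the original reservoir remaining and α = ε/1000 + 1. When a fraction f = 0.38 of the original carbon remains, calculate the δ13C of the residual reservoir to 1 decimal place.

Rayleigh residual: δ_res = (δ₀ + 1000)·f^(α−1) − 1000
α = ε/1000 + 1 = 1.02140, so α − 1 = 0.02140
f^(α−1) = 0.38^(0.02140) = 0.979507
δ_res = (-39.2 + 1000) × 0.979507 − 1000 = 941.110 − 1000 = -58.89 permil

-58.9 permil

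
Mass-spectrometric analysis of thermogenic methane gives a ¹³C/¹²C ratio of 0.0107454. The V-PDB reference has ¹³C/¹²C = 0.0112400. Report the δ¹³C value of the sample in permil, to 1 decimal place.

δ¹³C = (R_sample / R_standard − 1) × 1000
R_sample / R_standard = 0.0107454 / 0.0112400 = 0.955996
δ¹³C = (0.955996 − 1) × 1000 = -44.00 permil

-44.0 permil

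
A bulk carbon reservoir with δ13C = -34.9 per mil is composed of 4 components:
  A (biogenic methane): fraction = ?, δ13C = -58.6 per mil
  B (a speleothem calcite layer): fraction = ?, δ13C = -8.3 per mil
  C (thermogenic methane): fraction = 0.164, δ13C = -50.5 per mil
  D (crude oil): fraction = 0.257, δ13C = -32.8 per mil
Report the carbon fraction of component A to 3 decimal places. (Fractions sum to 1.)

Let f_A and f_B be the unknown fractions; fractions sum to 1 so f_A + f_B = 0.579.
Mass balance: Σ fᵢ·δᵢ = δ_bulk ⇒ f_A·(-58.6) + f_B·(-8.3) = -34.9 − (-16.712) = -18.188
Substitute f_B = 0.579 − f_A:
f_A·(-58.6 − -8.3) = -18.188 − 0.579×(-8.3) = -13.383
f_A = -13.383 / -50.3 = 0.2661

0.266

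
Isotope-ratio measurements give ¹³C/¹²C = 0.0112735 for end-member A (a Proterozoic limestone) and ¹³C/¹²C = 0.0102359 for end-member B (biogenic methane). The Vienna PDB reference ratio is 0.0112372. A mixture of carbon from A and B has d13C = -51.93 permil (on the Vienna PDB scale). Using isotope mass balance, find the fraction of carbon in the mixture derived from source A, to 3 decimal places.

δ_A = (0.0112735/0.0112372 − 1)×1000 = (1.003230 − 1)×1000 = 3.230 permil
δ_B = (0.0102359/0.0112372 − 1)×1000 = (0.910894 − 1)×1000 = -89.106 permil
f_A = (δ_mix − δ_B)/(δ_A − δ_B) = (-51.93 − (-89.106))/(3.230 − (-89.106))
f_A = 37.176 / 92.336 = 0.4026

0.403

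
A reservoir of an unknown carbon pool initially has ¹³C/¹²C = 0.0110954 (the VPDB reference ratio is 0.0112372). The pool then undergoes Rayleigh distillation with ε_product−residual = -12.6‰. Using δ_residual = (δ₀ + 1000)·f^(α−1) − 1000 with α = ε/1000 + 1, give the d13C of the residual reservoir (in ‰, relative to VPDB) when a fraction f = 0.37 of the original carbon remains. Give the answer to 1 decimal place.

δ₀ = (0.0110954/0.0112372 − 1)×1000 = (0.987381 − 1)×1000 = -12.619‰
α − 1 = ε/1000 = -0.0126
f^(α−1) = 0.37^(-0.0126) = 1.012606
δ_res = (-12.619 + 1000) × 1.012606 − 1000 = 999.828 − 1000 = -0.17‰

-0.2‰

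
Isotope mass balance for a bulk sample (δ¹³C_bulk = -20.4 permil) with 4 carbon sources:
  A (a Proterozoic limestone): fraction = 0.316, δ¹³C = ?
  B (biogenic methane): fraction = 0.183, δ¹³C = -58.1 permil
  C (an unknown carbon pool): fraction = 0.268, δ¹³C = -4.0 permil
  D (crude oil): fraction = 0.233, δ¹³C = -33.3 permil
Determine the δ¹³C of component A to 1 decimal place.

Isotope mass balance: δ_bulk = Σ fᵢ·δᵢ.
-20.4 = 0.316×δ_A + 0.183×(-58.1) + 0.268×(-4.0) + 0.233×(-33.3)
0.316·δ_A = -20.4 − (-19.463) = -0.937
δ_A = -0.937 / 0.316 = -2.96 permil

-3.0 permil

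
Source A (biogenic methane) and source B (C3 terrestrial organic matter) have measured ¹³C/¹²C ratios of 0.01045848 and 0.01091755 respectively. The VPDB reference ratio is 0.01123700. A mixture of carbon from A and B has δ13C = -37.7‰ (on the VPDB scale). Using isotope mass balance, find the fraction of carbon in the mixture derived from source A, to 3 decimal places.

δ_A = (0.01045848/0.01123700 − 1)×1000 = (0.930718 − 1)×1000 = -69.282‰
δ_B = (0.01091755/0.01123700 − 1)×1000 = (0.971572 − 1)×1000 = -28.428‰
f_A = (δ_mix − δ_B)/(δ_A − δ_B) = (-37.7 − (-28.428))/(-69.282 − (-28.428))
f_A = -9.272 / -40.853 = 0.2269

0.227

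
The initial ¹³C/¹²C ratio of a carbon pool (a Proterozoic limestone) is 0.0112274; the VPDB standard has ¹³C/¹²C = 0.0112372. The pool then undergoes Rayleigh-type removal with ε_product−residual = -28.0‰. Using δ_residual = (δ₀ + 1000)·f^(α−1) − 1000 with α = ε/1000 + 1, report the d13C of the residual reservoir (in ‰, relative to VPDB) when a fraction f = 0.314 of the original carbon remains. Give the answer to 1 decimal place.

32.1‰

δ₀ = (0.0112274/0.0112372 − 1)×1000 = (0.999128 − 1)×1000 = -0.872‰
α − 1 = ε/1000 = -0.0280
f^(α−1) = 0.314^(-0.0280) = 1.032966
δ_res = (-0.872 + 1000) × 1.032966 − 1000 = 1032.065 − 1000 = 32.07‰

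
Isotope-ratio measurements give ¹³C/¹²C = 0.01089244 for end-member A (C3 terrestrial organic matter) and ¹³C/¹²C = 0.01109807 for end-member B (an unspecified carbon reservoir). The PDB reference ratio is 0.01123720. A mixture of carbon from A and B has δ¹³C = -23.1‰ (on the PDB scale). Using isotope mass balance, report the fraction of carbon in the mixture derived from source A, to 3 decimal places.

0.586

δ_A = (0.01089244/0.01123720 − 1)×1000 = (0.969320 − 1)×1000 = -30.680‰
δ_B = (0.01109807/0.01123720 − 1)×1000 = (0.987619 − 1)×1000 = -12.381‰
f_A = (δ_mix − δ_B)/(δ_A − δ_B) = (-23.1 − (-12.381))/(-30.680 − (-12.381))
f_A = -10.719 / -18.299 = 0.5858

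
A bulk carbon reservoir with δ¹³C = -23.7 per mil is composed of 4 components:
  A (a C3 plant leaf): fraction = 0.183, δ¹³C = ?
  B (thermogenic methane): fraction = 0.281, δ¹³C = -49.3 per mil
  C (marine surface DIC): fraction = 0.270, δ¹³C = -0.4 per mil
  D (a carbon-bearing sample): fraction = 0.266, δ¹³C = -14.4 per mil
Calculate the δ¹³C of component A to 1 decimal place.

Isotope mass balance: δ_bulk = Σ fᵢ·δᵢ.
-23.7 = 0.183×δ_A + 0.281×(-49.3) + 0.270×(-0.4) + 0.266×(-14.4)
0.183·δ_A = -23.7 − (-17.792) = -5.908
δ_A = -5.908 / 0.183 = -32.29 per mil

-32.3 per mil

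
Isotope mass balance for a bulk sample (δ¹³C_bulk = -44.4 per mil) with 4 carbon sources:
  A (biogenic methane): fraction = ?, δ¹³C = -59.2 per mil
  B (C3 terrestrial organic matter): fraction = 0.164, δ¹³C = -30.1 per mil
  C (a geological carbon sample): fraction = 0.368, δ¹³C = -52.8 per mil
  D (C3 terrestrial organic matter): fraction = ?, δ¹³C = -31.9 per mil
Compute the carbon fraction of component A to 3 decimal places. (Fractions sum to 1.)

0.187

Let f_A and f_D be the unknown fractions; fractions sum to 1 so f_A + f_D = 0.468.
Mass balance: Σ fᵢ·δᵢ = δ_bulk ⇒ f_A·(-59.2) + f_D·(-31.9) = -44.4 − (-24.367) = -20.033
Substitute f_D = 0.468 − f_A:
f_A·(-59.2 − -31.9) = -20.033 − 0.468×(-31.9) = -5.104
f_A = -5.104 / -27.3 = 0.1870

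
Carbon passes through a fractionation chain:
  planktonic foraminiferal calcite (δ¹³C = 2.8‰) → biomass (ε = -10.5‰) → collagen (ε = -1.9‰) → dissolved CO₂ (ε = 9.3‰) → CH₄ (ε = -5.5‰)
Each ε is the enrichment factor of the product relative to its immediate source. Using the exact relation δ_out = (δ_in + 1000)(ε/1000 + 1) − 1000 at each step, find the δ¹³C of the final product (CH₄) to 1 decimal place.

-5.9‰

step 1: δ = (2.80 + 1000)·(-10.5/1000 + 1) − 1000 = -7.73‰
step 2: δ = (-7.73 + 1000)·(-1.9/1000 + 1) − 1000 = -9.61‰
step 3: δ = (-9.61 + 1000)·(9.3/1000 + 1) − 1000 = -0.40‰
step 4: δ = (-0.40 + 1000)·(-5.5/1000 + 1) − 1000 = -5.90‰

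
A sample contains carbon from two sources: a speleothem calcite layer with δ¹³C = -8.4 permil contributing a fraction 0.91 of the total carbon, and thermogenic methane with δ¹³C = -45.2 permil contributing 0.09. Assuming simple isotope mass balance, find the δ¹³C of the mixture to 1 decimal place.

δ_mix = f_A·δ_A + f_B·δ_B
δ_mix = 0.91 × (-8.4) + 0.09 × (-45.2)
δ_mix = -7.64 + -4.07 = -11.71 permil

-11.7 permil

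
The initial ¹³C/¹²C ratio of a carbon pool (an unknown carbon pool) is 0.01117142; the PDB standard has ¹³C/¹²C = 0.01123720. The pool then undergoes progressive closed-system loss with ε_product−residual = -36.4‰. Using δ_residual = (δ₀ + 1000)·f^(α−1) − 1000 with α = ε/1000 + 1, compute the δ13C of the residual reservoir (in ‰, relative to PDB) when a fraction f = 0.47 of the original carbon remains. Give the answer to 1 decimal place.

21.8‰

δ₀ = (0.01117142/0.01123720 − 1)×1000 = (0.994146 − 1)×1000 = -5.854‰
α − 1 = ε/1000 = -0.0364
f^(α−1) = 0.47^(-0.0364) = 1.027864
δ_res = (-5.854 + 1000) × 1.027864 − 1000 = 1021.847 − 1000 = 21.85‰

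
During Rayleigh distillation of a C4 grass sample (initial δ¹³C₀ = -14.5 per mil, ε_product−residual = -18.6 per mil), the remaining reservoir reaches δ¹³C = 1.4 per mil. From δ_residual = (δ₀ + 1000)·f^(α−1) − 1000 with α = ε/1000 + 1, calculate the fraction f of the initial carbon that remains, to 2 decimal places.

0.42

α − 1 = ε/1000 = -0.0186
(δ_res + 1000)/(δ₀ + 1000) = (1.4 + 1000)/(-14.5 + 1000) = 1001.4/985.5 = 1.016134
f = 1.016134^(1/-0.0186) = exp(ln(1.016134)/-0.0186) = exp(0.01601/-0.0186)
f = exp(-0.8605) = 0.4230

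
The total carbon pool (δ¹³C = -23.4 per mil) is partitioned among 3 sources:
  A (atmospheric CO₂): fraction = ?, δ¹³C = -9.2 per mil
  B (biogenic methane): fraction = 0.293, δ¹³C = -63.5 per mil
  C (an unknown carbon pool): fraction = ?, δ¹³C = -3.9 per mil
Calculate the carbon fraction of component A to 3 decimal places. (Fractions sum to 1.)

0.384

Let f_A and f_C be the unknown fractions; fractions sum to 1 so f_A + f_C = 0.707.
Mass balance: Σ fᵢ·δᵢ = δ_bulk ⇒ f_A·(-9.2) + f_C·(-3.9) = -23.4 − (-18.605) = -4.794
Substitute f_C = 0.707 − f_A:
f_A·(-9.2 − -3.9) = -4.794 − 0.707×(-3.9) = -2.037
f_A = -2.037 / -5.3 = 0.3844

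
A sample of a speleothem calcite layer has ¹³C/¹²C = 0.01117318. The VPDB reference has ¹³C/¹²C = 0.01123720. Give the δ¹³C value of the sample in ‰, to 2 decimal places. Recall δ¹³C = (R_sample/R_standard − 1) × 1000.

-5.70‰

δ¹³C = (R_sample / R_standard − 1) × 1000
R_sample / R_standard = 0.01117318 / 0.01123720 = 0.994303
δ¹³C = (0.994303 − 1) × 1000 = -5.697‰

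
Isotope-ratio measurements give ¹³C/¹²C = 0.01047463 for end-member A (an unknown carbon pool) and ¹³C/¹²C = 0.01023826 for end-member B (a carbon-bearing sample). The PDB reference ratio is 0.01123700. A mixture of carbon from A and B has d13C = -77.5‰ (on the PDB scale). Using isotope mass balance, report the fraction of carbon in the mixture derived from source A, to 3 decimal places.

0.541

δ_A = (0.01047463/0.01123700 − 1)×1000 = (0.932155 − 1)×1000 = -67.845‰
δ_B = (0.01023826/0.01123700 − 1)×1000 = (0.911120 − 1)×1000 = -88.880‰
f_A = (δ_mix − δ_B)/(δ_A − δ_B) = (-77.5 − (-88.880))/(-67.845 − (-88.880))
f_A = 11.380 / 21.035 = 0.5410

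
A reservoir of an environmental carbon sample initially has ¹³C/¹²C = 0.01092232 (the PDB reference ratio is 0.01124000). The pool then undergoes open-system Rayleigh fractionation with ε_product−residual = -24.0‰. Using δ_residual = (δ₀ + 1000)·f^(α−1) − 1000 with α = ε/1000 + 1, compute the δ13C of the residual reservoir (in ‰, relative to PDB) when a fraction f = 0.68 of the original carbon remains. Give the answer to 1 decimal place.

-19.2‰

δ₀ = (0.01092232/0.01124000 − 1)×1000 = (0.971737 − 1)×1000 = -28.263‰
α − 1 = ε/1000 = -0.0240
f^(α−1) = 0.68^(-0.0240) = 1.009299
δ_res = (-28.263 + 1000) × 1.009299 − 1000 = 980.773 − 1000 = -19.23‰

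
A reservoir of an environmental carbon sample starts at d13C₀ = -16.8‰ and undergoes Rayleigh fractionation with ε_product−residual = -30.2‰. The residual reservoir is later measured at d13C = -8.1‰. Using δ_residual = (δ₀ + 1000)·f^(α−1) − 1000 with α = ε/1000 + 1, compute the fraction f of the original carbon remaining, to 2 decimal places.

0.75

α − 1 = ε/1000 = -0.0302
(δ_res + 1000)/(δ₀ + 1000) = (-8.1 + 1000)/(-16.8 + 1000) = 991.9/983.2 = 1.008849
f = 1.008849^(1/-0.0302) = exp(ln(1.008849)/-0.0302) = exp(0.00881/-0.0302)
f = exp(-0.2917) = 0.7470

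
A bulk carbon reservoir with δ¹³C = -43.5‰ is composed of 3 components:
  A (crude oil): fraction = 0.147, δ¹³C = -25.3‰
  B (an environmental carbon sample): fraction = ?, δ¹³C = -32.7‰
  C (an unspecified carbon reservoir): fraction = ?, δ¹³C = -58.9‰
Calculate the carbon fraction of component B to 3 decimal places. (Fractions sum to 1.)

Let f_B and f_C be the unknown fractions; fractions sum to 1 so f_B + f_C = 0.853.
Mass balance: Σ fᵢ·δᵢ = δ_bulk ⇒ f_B·(-32.7) + f_C·(-58.9) = -43.5 − (-3.719) = -39.781
Substitute f_C = 0.853 − f_B:
f_B·(-32.7 − -58.9) = -39.781 − 0.853×(-58.9) = 10.461
f_B = 10.461 / 26.2 = 0.3993

0.399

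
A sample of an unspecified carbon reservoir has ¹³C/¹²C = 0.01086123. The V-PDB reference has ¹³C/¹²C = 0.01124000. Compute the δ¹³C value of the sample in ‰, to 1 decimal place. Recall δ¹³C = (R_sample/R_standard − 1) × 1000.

δ¹³C = (R_sample / R_standard − 1) × 1000
R_sample / R_standard = 0.01086123 / 0.01124000 = 0.966302
δ¹³C = (0.966302 − 1) × 1000 = -33.70‰

-33.7‰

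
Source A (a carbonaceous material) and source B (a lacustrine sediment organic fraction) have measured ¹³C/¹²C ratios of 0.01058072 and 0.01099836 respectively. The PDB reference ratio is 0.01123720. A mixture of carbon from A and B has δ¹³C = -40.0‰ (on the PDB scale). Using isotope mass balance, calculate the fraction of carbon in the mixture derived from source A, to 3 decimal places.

δ_A = (0.01058072/0.01123720 − 1)×1000 = (0.941580 − 1)×1000 = -58.420‰
δ_B = (0.01099836/0.01123720 − 1)×1000 = (0.978746 − 1)×1000 = -21.254‰
f_A = (δ_mix − δ_B)/(δ_A − δ_B) = (-40.0 − (-21.254))/(-58.420 − (-21.254))
f_A = -18.746 / -37.166 = 0.5044

0.504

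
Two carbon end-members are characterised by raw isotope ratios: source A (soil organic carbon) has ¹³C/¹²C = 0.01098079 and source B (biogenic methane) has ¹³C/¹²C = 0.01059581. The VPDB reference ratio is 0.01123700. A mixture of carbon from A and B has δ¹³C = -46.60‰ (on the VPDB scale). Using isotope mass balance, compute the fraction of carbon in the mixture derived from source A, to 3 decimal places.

δ_A = (0.01098079/0.01123700 − 1)×1000 = (0.977199 − 1)×1000 = -22.801‰
δ_B = (0.01059581/0.01123700 − 1)×1000 = (0.942939 − 1)×1000 = -57.061‰
f_A = (δ_mix − δ_B)/(δ_A − δ_B) = (-46.60 − (-57.061))/(-22.801 − (-57.061))
f_A = 10.461 / 34.260 = 0.3053

0.305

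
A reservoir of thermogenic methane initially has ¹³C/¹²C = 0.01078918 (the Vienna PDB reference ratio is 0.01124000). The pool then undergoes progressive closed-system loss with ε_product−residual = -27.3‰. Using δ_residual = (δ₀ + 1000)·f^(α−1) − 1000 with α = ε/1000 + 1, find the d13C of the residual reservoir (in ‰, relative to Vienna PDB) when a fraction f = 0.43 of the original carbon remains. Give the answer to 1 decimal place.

-17.7‰

δ₀ = (0.01078918/0.01124000 − 1)×1000 = (0.959891 − 1)×1000 = -40.109‰
α − 1 = ε/1000 = -0.0273
f^(α−1) = 0.43^(-0.0273) = 1.023308
δ_res = (-40.109 + 1000) × 1.023308 − 1000 = 982.264 − 1000 = -17.74‰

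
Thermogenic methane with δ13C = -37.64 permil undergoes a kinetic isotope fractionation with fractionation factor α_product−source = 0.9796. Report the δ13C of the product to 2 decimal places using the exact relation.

δ_product = (δ_source + 1000)·α − 1000
δ_product = (-37.64 + 1000) × 0.9796 − 1000
δ_product = 942.728 − 1000 = -57.272 permil

-57.27 permil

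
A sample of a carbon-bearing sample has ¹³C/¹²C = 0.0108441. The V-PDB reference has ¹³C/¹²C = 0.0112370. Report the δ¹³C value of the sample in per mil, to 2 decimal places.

δ¹³C = (R_sample / R_standard − 1) × 1000
R_sample / R_standard = 0.0108441 / 0.0112370 = 0.965035
δ¹³C = (0.965035 − 1) × 1000 = -34.965 per mil

-34.96 per mil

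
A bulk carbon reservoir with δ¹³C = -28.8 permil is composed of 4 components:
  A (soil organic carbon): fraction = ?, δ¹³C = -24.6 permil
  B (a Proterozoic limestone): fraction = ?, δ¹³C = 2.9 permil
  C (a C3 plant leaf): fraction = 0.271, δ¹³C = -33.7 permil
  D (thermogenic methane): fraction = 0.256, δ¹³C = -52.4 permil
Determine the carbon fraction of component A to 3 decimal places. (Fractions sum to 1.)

Let f_A and f_B be the unknown fractions; fractions sum to 1 so f_A + f_B = 0.473.
Mass balance: Σ fᵢ·δᵢ = δ_bulk ⇒ f_A·(-24.6) + f_B·(2.9) = -28.8 − (-22.547) = -6.253
Substitute f_B = 0.473 − f_A:
f_A·(-24.6 − 2.9) = -6.253 − 0.473×(2.9) = -7.625
f_A = -7.625 / -27.5 = 0.2773

0.277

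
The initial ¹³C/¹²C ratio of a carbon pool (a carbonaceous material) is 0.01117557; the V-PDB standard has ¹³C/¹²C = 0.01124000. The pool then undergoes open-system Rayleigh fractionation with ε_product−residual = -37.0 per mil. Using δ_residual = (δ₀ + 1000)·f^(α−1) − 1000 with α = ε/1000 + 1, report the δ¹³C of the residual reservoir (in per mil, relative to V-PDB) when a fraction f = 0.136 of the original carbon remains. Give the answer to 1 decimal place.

δ₀ = (0.01117557/0.01124000 − 1)×1000 = (0.994268 − 1)×1000 = -5.732 per mil
α − 1 = ε/1000 = -0.0370
f^(α−1) = 0.136^(-0.0370) = 1.076612
δ_res = (-5.732 + 1000) × 1.076612 − 1000 = 1070.440 − 1000 = 70.44 per mil

70.4 per mil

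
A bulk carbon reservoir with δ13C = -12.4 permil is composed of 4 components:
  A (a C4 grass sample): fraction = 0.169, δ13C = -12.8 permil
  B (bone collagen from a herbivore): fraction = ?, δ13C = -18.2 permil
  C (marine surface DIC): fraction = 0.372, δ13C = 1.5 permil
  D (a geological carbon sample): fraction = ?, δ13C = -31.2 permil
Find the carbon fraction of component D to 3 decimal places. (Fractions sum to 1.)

0.188

Let f_D and f_B be the unknown fractions; fractions sum to 1 so f_D + f_B = 0.459.
Mass balance: Σ fᵢ·δᵢ = δ_bulk ⇒ f_D·(-31.2) + f_B·(-18.2) = -12.4 − (-1.605) = -10.795
Substitute f_B = 0.459 − f_D:
f_D·(-31.2 − -18.2) = -10.795 − 0.459×(-18.2) = -2.441
f_D = -2.441 / -13.0 = 0.1878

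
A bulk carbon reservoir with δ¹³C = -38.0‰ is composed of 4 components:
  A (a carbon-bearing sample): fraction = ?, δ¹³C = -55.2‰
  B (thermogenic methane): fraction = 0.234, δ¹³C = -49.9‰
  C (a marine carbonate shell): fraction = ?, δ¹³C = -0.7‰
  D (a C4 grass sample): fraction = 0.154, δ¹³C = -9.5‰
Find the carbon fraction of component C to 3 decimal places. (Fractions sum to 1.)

Let f_C and f_A be the unknown fractions; fractions sum to 1 so f_C + f_A = 0.612.
Mass balance: Σ fᵢ·δᵢ = δ_bulk ⇒ f_C·(-0.7) + f_A·(-55.2) = -38.0 − (-13.140) = -24.860
Substitute f_A = 0.612 − f_C:
f_C·(-0.7 − -55.2) = -24.860 − 0.612×(-55.2) = 8.922
f_C = 8.922 / 54.5 = 0.1637

0.164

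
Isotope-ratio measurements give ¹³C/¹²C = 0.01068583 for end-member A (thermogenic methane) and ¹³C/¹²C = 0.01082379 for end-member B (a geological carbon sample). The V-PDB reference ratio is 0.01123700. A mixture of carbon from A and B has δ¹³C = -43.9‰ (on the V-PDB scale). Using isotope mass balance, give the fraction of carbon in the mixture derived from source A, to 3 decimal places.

δ_A = (0.01068583/0.01123700 − 1)×1000 = (0.950950 − 1)×1000 = -49.050‰
δ_B = (0.01082379/0.01123700 − 1)×1000 = (0.963228 − 1)×1000 = -36.772‰
f_A = (δ_mix − δ_B)/(δ_A − δ_B) = (-43.9 − (-36.772))/(-49.050 − (-36.772))
f_A = -7.128 / -12.277 = 0.5806

0.581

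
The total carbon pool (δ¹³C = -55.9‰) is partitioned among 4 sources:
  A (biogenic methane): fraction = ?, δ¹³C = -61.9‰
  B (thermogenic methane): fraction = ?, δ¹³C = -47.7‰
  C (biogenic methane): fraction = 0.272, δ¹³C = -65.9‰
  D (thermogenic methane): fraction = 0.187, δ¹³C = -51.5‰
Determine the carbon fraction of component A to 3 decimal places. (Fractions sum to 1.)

0.179

Let f_A and f_B be the unknown fractions; fractions sum to 1 so f_A + f_B = 0.541.
Mass balance: Σ fᵢ·δᵢ = δ_bulk ⇒ f_A·(-61.9) + f_B·(-47.7) = -55.9 − (-27.555) = -28.345
Substitute f_B = 0.541 − f_A:
f_A·(-61.9 − -47.7) = -28.345 − 0.541×(-47.7) = -2.539
f_A = -2.539 / -14.2 = 0.1788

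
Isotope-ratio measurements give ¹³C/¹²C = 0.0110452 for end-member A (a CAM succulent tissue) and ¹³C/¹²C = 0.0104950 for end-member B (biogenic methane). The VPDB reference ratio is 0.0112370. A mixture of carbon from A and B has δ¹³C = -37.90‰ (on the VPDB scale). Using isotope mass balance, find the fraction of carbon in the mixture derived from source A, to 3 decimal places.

δ_A = (0.0110452/0.0112370 − 1)×1000 = (0.982931 − 1)×1000 = -17.069‰
δ_B = (0.0104950/0.0112370 − 1)×1000 = (0.933968 − 1)×1000 = -66.032‰
f_A = (δ_mix − δ_B)/(δ_A − δ_B) = (-37.90 − (-66.032))/(-17.069 − (-66.032))
f_A = 28.132 / 48.963 = 0.5746

0.575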